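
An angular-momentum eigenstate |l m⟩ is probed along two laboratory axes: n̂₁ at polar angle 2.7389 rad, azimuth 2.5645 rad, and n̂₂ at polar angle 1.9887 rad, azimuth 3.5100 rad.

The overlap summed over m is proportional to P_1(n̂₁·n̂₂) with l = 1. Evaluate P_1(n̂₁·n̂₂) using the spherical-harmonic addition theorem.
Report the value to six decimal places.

0.583032

Term-by-term m-sum for l=1 (normalisation 4π/3 = 4.188790):
  term(m=-1) = (0.025025, -0.034664)   from Y*(Ω₁)=(-0.113471, 0.073872), Y(Ω₂)=(-0.294575, 0.113715)
  term(m=+0) = (0.089138, 0.000000)   from Y*(Ω₁)=(-0.449519, -0.000000), Y(Ω₂)=(-0.198297, 0.000000)
  term(m=+1) = (0.025025, 0.034664)   from Y*(Ω₁)=(0.113471, 0.073872), Y(Ω₂)=(0.294575, 0.113715)
Accumulated sum (0.139189, 0.000000); after 4π/(2l+1) scaling, (0.583032, 0.000000) ⇒ P_1 = 0.583032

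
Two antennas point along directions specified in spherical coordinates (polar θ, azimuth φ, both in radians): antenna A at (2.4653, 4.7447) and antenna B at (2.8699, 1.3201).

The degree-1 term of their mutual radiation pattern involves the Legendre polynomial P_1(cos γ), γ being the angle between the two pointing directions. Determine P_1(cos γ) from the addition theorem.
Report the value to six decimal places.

Addition theorem: P_1(cos γ) = (4π/3) Σ_m Y*_{lm}(Ω₁) Y_{lm}(Ω₂), m = −1…1:
  term(m=-1) = -0.019252-0.005599i   from Y*(Ω₁)=+0.006986-0.216134i, Y(Ω₂)=+0.023001-0.089819i
  term(m=+0) = +0.179357+0.000000i   from Y*(Ω₁)=-0.381060-0.000000i, Y(Ω₂)=-0.470680+0.000000i
  term(m=+1) = -0.019252+0.005599i   from Y*(Ω₁)=-0.006986-0.216134i, Y(Ω₂)=-0.023001-0.089819i
Σ over m = +0.140853+0.000000i; ×(4π/3) → +0.590003+0.000000i. Real part: 0.590003

0.590003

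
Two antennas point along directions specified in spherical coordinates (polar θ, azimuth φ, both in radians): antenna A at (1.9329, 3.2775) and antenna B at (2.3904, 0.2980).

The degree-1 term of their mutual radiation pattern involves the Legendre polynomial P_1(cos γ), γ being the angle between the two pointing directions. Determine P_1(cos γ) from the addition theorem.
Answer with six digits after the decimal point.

Term-by-term m-sum for l=1 (normalisation 4π/3 = 4.188790):
  [-1]  conj(Y_{1,-1})(Ω₁) = -0.32011 - 0.04378j ; Y_{1,-1}(Ω₂) = 0.22541 - 0.06923j ; Δ = -0.07519 + 0.01230j
  [+0]  conj(Y_{1,0})(Ω₁) = -0.17308 + 0.00000j ; Y_{1,0}(Ω₂) = -0.35711 + 0.00000j ; Δ = 0.06181 + 0.00000j
  [+1]  conj(Y_{1,1})(Ω₁) = 0.32011 - 0.04378j ; Y_{1,1}(Ω₂) = -0.22541 - 0.06923j ; Δ = -0.07519 - 0.01230j
Accumulated sum -0.08856 + 0.00000j; after 4π/(2l+1) scaling, -0.37098 + 0.00000j ⇒ P_1 = -0.370979

-0.370979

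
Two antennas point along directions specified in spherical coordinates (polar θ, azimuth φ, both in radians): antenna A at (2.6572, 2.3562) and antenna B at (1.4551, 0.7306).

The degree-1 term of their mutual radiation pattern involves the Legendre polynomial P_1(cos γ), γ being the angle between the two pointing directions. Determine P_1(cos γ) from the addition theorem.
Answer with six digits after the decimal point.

-0.127495

Summing Y*_{l m}(θ₁,φ₁)·Y_{l m}(θ₂,φ₂) over m ∈ [−1, 1]; prefactor 4π/(2·1+1) = 4.188790:
  m=-1: -0.113765+0.113763i × +0.255595-0.229013i = -0.003024+0.055131i  (running Σ = -0.003024+0.055131i)
  m=0: -0.432393-0.000000i × +0.056403+0.000000i = -0.024388-0.000000i  (running Σ = -0.027413+0.055131i)
  m=1: +0.113765+0.113763i × -0.255595-0.229013i = -0.003024-0.055131i  (running Σ = -0.030437+0.000000i)
Accumulated sum -0.030437+0.000000i; after 4π/(2l+1) scaling, -0.127495+0.000000i ⇒ P_1 = -0.127495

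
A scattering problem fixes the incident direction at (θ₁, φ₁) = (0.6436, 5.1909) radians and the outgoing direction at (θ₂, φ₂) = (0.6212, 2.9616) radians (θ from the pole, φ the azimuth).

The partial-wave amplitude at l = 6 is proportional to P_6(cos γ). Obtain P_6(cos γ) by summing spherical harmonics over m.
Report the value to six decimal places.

Expand P_6 via completeness: Σ_{m} conj(Y_{6,m}) at Ω₁ times Y_{6,m} at Ω₂ —
  [-6]  conj(Y_{6,-6})(Ω₁) = +0.021736-0.006028i ; Y_{6,-6}(Ω₂) = +0.008851+0.016560i ; Δ = +0.000292+0.000307i
  [-5]  conj(Y_{6,-5})(Ω₁) = +0.070928+0.076283i ; Y_{6,-5}(Ω₂) = -0.056493-0.071185i ; Δ = +0.001423-0.009359i
  [-4]  conj(Y_{6,-4})(Ω₁) = -0.094025+0.263084i ; Y_{6,-4}(Ω₂) = +0.193100+0.169352i ; Δ = -0.062710+0.034878i
  [-3]  conj(Y_{6,-3})(Ω₁) = -0.450618+0.061327i ; Y_{6,-3}(Ω₂) = -0.382818-0.229461i ; Δ = +0.186577+0.079922i
  [-2]  conj(Y_{6,-2})(Ω₁) = -0.202275-0.287098i ; Y_{6,-2}(Ω₂) = +0.364188+0.137075i ; Δ = -0.034312-0.132285i
  [-1]  conj(Y_{6,-1})(Ω₁) = -0.062318+0.120138i ; Y_{6,-1}(Ω₂) = +0.078271+0.014242i ; Δ = -0.006589+0.008516i
  [+0]  conj(Y_{6,0})(Ω₁) = -0.398412-0.000000i ; Y_{6,0}(Ω₂) = -0.414056+0.000000i ; Δ = +0.164965+0.000000i
  [+1]  conj(Y_{6,1})(Ω₁) = +0.062318+0.120138i ; Y_{6,1}(Ω₂) = -0.078271+0.014242i ; Δ = -0.006589-0.008516i
  [+2]  conj(Y_{6,2})(Ω₁) = -0.202275+0.287098i ; Y_{6,2}(Ω₂) = +0.364188-0.137075i ; Δ = -0.034312+0.132285i
  [+3]  conj(Y_{6,3})(Ω₁) = +0.450618+0.061327i ; Y_{6,3}(Ω₂) = +0.382818-0.229461i ; Δ = +0.186577-0.079922i
  [+4]  conj(Y_{6,4})(Ω₁) = -0.094025-0.263084i ; Y_{6,4}(Ω₂) = +0.193100-0.169352i ; Δ = -0.062710-0.034878i
  [+5]  conj(Y_{6,5})(Ω₁) = -0.070928+0.076283i ; Y_{6,5}(Ω₂) = +0.056493-0.071185i ; Δ = +0.001423+0.009359i
  [+6]  conj(Y_{6,6})(Ω₁) = +0.021736+0.006028i ; Y_{6,6}(Ω₂) = +0.008851-0.016560i ; Δ = +0.000292-0.000307i
Accumulated sum +0.334327-0.000000i; after 4π/(2l+1) scaling, +0.323175-0.000000i ⇒ P_6 = 0.323175

0.323175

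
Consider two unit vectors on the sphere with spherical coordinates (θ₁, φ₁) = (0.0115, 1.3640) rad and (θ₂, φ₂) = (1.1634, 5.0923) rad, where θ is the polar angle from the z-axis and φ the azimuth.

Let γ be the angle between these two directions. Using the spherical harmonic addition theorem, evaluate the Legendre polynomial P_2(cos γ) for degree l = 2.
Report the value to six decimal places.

-0.274881

Addition theorem: P_2(cos γ) = (4π/5) Σ_m Y*_{lm}(Ω₁) Y_{lm}(Ω₂), m = −2…2:
  m=-2: Y*=-0.000047+0.000021i  Y=-0.236070+0.224293i  product +0.000006-0.000015i
  m=-1: Y*=+0.001824+0.008694i  Y=+0.104223+0.261007i  product -0.002079+0.001382i
  m=+0: Y*=+0.630658-0.000000i  Y=-0.166851+0.000000i  product -0.105226+0.000000i
  m=+1: Y*=-0.001824+0.008694i  Y=-0.104223+0.261007i  product -0.002079-0.001382i
  m=+2: Y*=-0.000047-0.000021i  Y=-0.236070-0.224293i  product +0.000006+0.000015i
Σ over m = -0.109372+0.000000i; ×(4π/5) → -0.274881+0.000000i. Real part: -0.274881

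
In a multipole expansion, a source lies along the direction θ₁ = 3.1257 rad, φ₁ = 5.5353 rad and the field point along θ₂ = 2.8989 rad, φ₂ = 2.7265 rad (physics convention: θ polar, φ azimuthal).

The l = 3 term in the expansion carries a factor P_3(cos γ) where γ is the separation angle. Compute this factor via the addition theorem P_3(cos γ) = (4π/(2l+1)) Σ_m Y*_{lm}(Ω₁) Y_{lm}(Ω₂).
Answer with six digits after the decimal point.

0.809870

Expand P_3 via completeness: Σ_{m} conj(Y_{3,m}) at Ω₁ times Y_{3,m} at Ω₂ —
  [-3]  conj(Y_{3,-3})(Ω₁) = (-0.000001, -0.000001) ; Y_{3,-3}(Ω₂) = (-0.001852, -0.005487) ; Δ = (-0.000000, 0.000000)
  [-2]  conj(Y_{3,-2})(Ω₁) = (-0.000019, 0.000257) ; Y_{3,-2}(Ω₂) = (-0.038657, -0.042285) ; Δ = (0.000012, -0.000009)
  [-1]  conj(Y_{3,-1})(Ω₁) = (0.015057, -0.013967) ; Y_{3,-1}(Ω₂) = (-0.263759, -0.116238) ; Δ = (-0.005595, 0.001934)
  [+0]  conj(Y_{3,0})(Ω₁) = (-0.745787, -0.000000) ; Y_{3,0}(Ω₂) = (-0.619879, 0.000000) ; Δ = (0.462298, 0.000000)
  [+1]  conj(Y_{3,1})(Ω₁) = (-0.015057, -0.013967) ; Y_{3,1}(Ω₂) = (0.263759, -0.116238) ; Δ = (-0.005595, -0.001934)
  [+2]  conj(Y_{3,2})(Ω₁) = (-0.000019, -0.000257) ; Y_{3,2}(Ω₂) = (-0.038657, 0.042285) ; Δ = (0.000012, 0.000009)
  [+3]  conj(Y_{3,3})(Ω₁) = (0.000001, -0.000001) ; Y_{3,3}(Ω₂) = (0.001852, -0.005487) ; Δ = (-0.000000, -0.000000)
Total Σ_m = (0.451132, 0.000000). Multiply by 1.795196: (0.809870, 0.000000). P_3(cos γ) = 0.809870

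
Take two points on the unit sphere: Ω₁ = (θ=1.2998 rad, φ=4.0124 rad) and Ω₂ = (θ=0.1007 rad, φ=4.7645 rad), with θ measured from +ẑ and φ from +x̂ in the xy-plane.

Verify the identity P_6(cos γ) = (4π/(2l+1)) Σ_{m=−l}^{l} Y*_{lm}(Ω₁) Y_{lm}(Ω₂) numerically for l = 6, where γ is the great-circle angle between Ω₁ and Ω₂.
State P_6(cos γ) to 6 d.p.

0.200140

Summing Y*_{l m}(θ₁,φ₁)·Y_{l m}(θ₂,φ₂) over m ∈ [−6, 6]; prefactor 4π/(2·6+1) = 0.966644:
  m=-6: 0.18951 - 0.33685j × -0.00000 + 0.00000j = -0.00000 + 0.00000j  (running Σ = -0.00000 + 0.00000j)
  m=-5: 0.13046 + 0.34835j × 0.00000 + 0.00002j = -0.00001 + 0.00000j  (running Σ = -0.00001 + 0.00000j)
  m=-4: 0.06135 + 0.02181j × 0.00035 - 0.00007j = 0.00002 + 0.00000j  (running Σ = 0.00002 + 0.00001j)
  m=-3: -0.29778 + 0.17414j × -0.00081 - 0.00513j = 0.00113 + 0.00139j  (running Σ = 0.00115 + 0.00139j)
  m=-2: 0.00619 - 0.03587j × -0.05080 + 0.00531j = -0.00012 + 0.00186j  (running Σ = 0.00103 + 0.00325j)
  m=-1: -0.20670 - 0.24541j × 0.01640 + 0.31437j = 0.07376 - 0.06901j  (running Σ = 0.07479 - 0.06576j)
  m=0: 0.06304 + 0.00000j × 0.91162 + 0.00000j = 0.05747 + 0.00000j  (running Σ = 0.13226 - 0.06576j)
  m=1: 0.20670 - 0.24541j × -0.01640 + 0.31437j = 0.07376 + 0.06901j  (running Σ = 0.20602 + 0.00325j)
  m=2: 0.00619 + 0.03587j × -0.05080 - 0.00531j = -0.00012 - 0.00186j  (running Σ = 0.20589 + 0.00139j)
  m=3: 0.29778 + 0.17414j × 0.00081 - 0.00513j = 0.00113 - 0.00139j  (running Σ = 0.20703 + 0.00001j)
  m=4: 0.06135 - 0.02181j × 0.00035 + 0.00007j = 0.00002 - 0.00000j  (running Σ = 0.20705 + 0.00000j)
  m=5: -0.13046 + 0.34835j × -0.00000 + 0.00002j = -0.00001 - 0.00000j  (running Σ = 0.20705 + 0.00000j)
  m=6: 0.18951 + 0.33685j × -0.00000 - 0.00000j = -0.00000 - 0.00000j  (running Σ = 0.20705 + 0.00000j)
Total Σ_m = 0.20705 + 0.00000j. Multiply by 0.966644: 0.20014 + 0.00000j. P_6(cos γ) = 0.200140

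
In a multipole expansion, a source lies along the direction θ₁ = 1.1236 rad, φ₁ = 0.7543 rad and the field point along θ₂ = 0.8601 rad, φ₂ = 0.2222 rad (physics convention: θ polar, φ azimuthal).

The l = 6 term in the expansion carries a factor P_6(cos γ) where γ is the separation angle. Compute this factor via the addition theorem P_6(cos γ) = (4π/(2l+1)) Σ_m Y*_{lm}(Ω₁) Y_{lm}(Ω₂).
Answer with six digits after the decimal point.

-0.361000

Term-by-term m-sum for l=6 (normalisation 4π/13 = 0.966644):
  term(m=-6) = -0.023738-0.001212i   from Y*(Ω₁)=-0.048156-0.255085i, Y(Ω₂)=+0.021551-0.088991i
  term(m=-5) = -0.104380+0.054486i   from Y*(Ω₁)=-0.348510-0.254054i, Y(Ω₂)=+0.121154-0.244659i
  term(m=-4) = -0.057164+0.091666i   from Y*(Ω₁)=-0.247344+0.030928i, Y(Ω₂)=+0.273181-0.336443i
  term(m=-3) = +0.001544-0.060546i   from Y*(Ω₁)=+0.124257-0.149910i, Y(Ω₂)=+0.244465-0.192329i
  term(m=-2) = +0.019915+0.035889i   from Y*(Ω₁)=-0.019948-0.320315i, Y(Ω₂)=-0.115467+0.054981i
  term(m=-1) = -0.027460-0.016167i   from Y*(Ω₁)=+0.063672+0.059830i, Y(Ω₂)=-0.355743+0.080373i
  term(m=+0) = +0.009108+0.000000i   from Y*(Ω₁)=+0.326133-0.000000i, Y(Ω₂)=+0.027929+0.000000i
  term(m=+1) = -0.027460+0.016167i   from Y*(Ω₁)=-0.063672+0.059830i, Y(Ω₂)=+0.355743+0.080373i
  term(m=+2) = +0.019915-0.035889i   from Y*(Ω₁)=-0.019948+0.320315i, Y(Ω₂)=-0.115467-0.054981i
  term(m=+3) = +0.001544+0.060546i   from Y*(Ω₁)=-0.124257-0.149910i, Y(Ω₂)=-0.244465-0.192329i
  term(m=+4) = -0.057164-0.091666i   from Y*(Ω₁)=-0.247344-0.030928i, Y(Ω₂)=+0.273181+0.336443i
  term(m=+5) = -0.104380-0.054486i   from Y*(Ω₁)=+0.348510-0.254054i, Y(Ω₂)=-0.121154-0.244659i
  term(m=+6) = -0.023738+0.001212i   from Y*(Ω₁)=-0.048156+0.255085i, Y(Ω₂)=+0.021551+0.088991i
Total Σ_m = -0.373457-0.000000i. Multiply by 0.966644: -0.361000-0.000000i. P_6(cos γ) = -0.361000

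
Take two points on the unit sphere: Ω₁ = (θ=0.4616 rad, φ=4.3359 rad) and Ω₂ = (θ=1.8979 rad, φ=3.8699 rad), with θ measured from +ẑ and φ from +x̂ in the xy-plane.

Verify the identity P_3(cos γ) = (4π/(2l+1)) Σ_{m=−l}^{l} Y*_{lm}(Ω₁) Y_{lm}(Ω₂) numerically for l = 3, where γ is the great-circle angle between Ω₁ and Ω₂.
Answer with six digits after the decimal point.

-0.131910

Term-by-term m-sum for l=3 (normalisation 4π/7 = 1.795196):
  m=-3: +0.033329+0.015745i × +0.204171+0.289572i = +0.002246+0.012866i  (running Σ = +0.002246+0.012866i)
  m=-2: -0.132439+0.124118i × -0.033550+0.292549i = -0.031867-0.042909i  (running Σ = -0.029622-0.030043i)
  m=-1: -0.159193-0.402666i × +0.110507-0.098558i = -0.057278-0.028808i  (running Σ = -0.086900-0.058851i)
  m=0: +0.336852-0.000000i × +0.297816+0.000000i = +0.100320+0.000000i  (running Σ = +0.013420-0.058851i)
  m=1: +0.159193-0.402666i × -0.110507-0.098558i = -0.057278+0.028808i  (running Σ = -0.043857-0.030043i)
  m=2: -0.132439-0.124118i × -0.033550-0.292549i = -0.031867+0.042909i  (running Σ = -0.075725+0.012866i)
  m=3: -0.033329+0.015745i × -0.204171+0.289572i = +0.002246-0.012866i  (running Σ = -0.073479-0.000000i)
Σ over m = -0.073479-0.000000i; ×(4π/7) → -0.131910-0.000000i. Real part: -0.131910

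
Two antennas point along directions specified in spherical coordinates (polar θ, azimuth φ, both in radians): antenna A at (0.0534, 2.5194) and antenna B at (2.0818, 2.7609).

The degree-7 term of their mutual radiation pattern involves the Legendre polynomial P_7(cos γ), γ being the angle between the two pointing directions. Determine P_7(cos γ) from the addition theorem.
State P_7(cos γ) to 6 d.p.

Term-by-term m-sum for l=7 (normalisation 4π/15 = 0.837758):
  [-7]  conj(Y_{7,-7})(Ω₁) = (0.000000, -0.000000) ; Y_{7,-7}(Ω₂) = (0.170671, -0.088148) ; Δ = (-0.000000, -0.000000)
  [-6]  conj(Y_{7,-6})(Ω₁) = (-0.000000, 0.000000) ; Y_{7,-6}(Ω₂) = (0.263701, -0.304720) ; Δ = (-0.000000, 0.000000)
  [-5]  conj(Y_{7,-5})(Ω₁) = (0.000002, 0.000000) ; Y_{7,-5}(Ω₂) = (0.127613, -0.369348) ; Δ = (0.000000, -0.000001)
  [-4]  conj(Y_{7,-4})(Ω₁) = (-0.000047, -0.000036) ; Y_{7,-4}(Ω₂) = (-0.001090, -0.022670) ; Δ = (-0.000001, 0.000001)
  [-3]  conj(Y_{7,-3})(Ω₁) = (0.000389, 0.001277) ; Y_{7,-3}(Ω₂) = (0.140558, 0.307520) ; Δ = (-0.000338, 0.000299)
  [-2]  conj(Y_{7,-2})(Ω₁) = (0.006779, -0.020025) ; Y_{7,-2}(Ω₂) = (0.131856, 0.125671) ; Δ = (0.003410, -0.001789)
  [-1]  conj(Y_{7,-1})(Ω₁) = (-0.173912, 0.124734) ; Y_{7,-1}(Ω₂) = (-0.250452, -0.100235) ; Δ = (0.056059, -0.013808)
  [+0]  conj(Y_{7,0})(Ω₁) = (1.049360, -0.000000) ; Y_{7,0}(Ω₂) = (-0.219293, 0.000000) ; Δ = (-0.230117, 0.000000)
  [+1]  conj(Y_{7,1})(Ω₁) = (0.173912, 0.124734) ; Y_{7,1}(Ω₂) = (0.250452, -0.100235) ; Δ = (0.056059, 0.013808)
  [+2]  conj(Y_{7,2})(Ω₁) = (0.006779, 0.020025) ; Y_{7,2}(Ω₂) = (0.131856, -0.125671) ; Δ = (0.003410, 0.001789)
  [+3]  conj(Y_{7,3})(Ω₁) = (-0.000389, 0.001277) ; Y_{7,3}(Ω₂) = (-0.140558, 0.307520) ; Δ = (-0.000338, -0.000299)
  [+4]  conj(Y_{7,4})(Ω₁) = (-0.000047, 0.000036) ; Y_{7,4}(Ω₂) = (-0.001090, 0.022670) ; Δ = (-0.000001, -0.000001)
  [+5]  conj(Y_{7,5})(Ω₁) = (-0.000002, 0.000000) ; Y_{7,5}(Ω₂) = (-0.127613, -0.369348) ; Δ = (0.000000, 0.000001)
  [+6]  conj(Y_{7,6})(Ω₁) = (-0.000000, -0.000000) ; Y_{7,6}(Ω₂) = (0.263701, 0.304720) ; Δ = (-0.000000, -0.000000)
  [+7]  conj(Y_{7,7})(Ω₁) = (-0.000000, -0.000000) ; Y_{7,7}(Ω₂) = (-0.170671, -0.088148) ; Δ = (-0.000000, 0.000000)
Total Σ_m = (-0.111855, -0.000000). Multiply by 0.837758: (-0.093707, -0.000000). P_7(cos γ) = -0.093707

-0.093707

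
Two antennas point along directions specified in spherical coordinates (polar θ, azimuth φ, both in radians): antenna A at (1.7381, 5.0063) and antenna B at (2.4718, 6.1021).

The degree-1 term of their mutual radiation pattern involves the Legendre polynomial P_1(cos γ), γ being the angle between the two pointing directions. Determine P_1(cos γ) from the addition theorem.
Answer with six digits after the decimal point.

0.410507

Expand P_1 via completeness: Σ_{m} conj(Y_{1,m}) at Ω₁ times Y_{1,m} at Ω₂ —
  m=-1: (0.098691, -0.326062) × (0.210984, 0.038629) = (0.033418, -0.064981)  (running Σ = (0.033418, -0.064981))
  m=0: (-0.081364, -0.000000) × (-0.383040, 0.000000) = (0.031166, 0.000000)  (running Σ = (0.064584, -0.064981))
  m=1: (-0.098691, -0.326062) × (-0.210984, 0.038629) = (0.033418, 0.064981)  (running Σ = (0.098001, 0.000000))
Σ over m = (0.098001, 0.000000); ×(4π/3) → (0.410507, 0.000000). Real part: 0.410507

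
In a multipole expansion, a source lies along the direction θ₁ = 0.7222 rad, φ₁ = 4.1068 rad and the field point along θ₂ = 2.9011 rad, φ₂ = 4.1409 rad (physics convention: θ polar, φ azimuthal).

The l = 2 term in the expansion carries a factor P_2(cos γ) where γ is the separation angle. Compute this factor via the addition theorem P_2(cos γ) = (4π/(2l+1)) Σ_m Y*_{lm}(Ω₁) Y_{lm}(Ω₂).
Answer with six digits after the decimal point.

-0.010247

Expand P_2 via completeness: Σ_{m} conj(Y_{2,m}) at Ω₁ times Y_{2,m} at Ω₂ —
  m=-2: -0.05940 + 0.15799j × -0.00909 - 0.01994j = 0.00369 - 0.00025j  (running Σ = 0.00369 - 0.00025j)
  m=-1: -0.21813 - 0.31505j × 0.09666 - 0.15031j = -0.06844 + 0.00233j  (running Σ = -0.06475 + 0.00208j)
  m=0: 0.21733 + 0.00000j × 0.57711 + 0.00000j = 0.12542 + 0.00000j  (running Σ = 0.06067 + 0.00208j)
  m=1: 0.21813 - 0.31505j × -0.09666 - 0.15031j = -0.06844 - 0.00233j  (running Σ = -0.00777 - 0.00025j)
  m=2: -0.05940 - 0.15799j × -0.00909 + 0.01994j = 0.00369 + 0.00025j  (running Σ = -0.00408 + 0.00000j)
Total Σ_m = -0.00408 + 0.00000j. Multiply by 2.513274: -0.01025 + 0.00000j. P_2(cos γ) = -0.010247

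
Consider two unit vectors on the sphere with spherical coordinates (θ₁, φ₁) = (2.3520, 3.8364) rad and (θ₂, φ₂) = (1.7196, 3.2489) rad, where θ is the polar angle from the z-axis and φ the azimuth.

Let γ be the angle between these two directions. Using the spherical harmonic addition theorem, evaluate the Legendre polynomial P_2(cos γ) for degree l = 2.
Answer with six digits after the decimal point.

Term-by-term m-sum for l=2 (normalisation 4π/5 = 2.513274):
  term(m=-2) = +0.028367+0.067888i   from Y*(Ω₁)=+0.035094+0.191569i, Y(Ω₂)=+0.369117-0.080457i
  term(m=-1) = +0.036415+0.024250i   from Y*(Ω₁)=+0.296717+0.247299i, Y(Ω₂)=+0.112617-0.012131i
  term(m=+0) = -0.045287+0.000000i   from Y*(Ω₁)=+0.153727-0.000000i, Y(Ω₂)=-0.294595+0.000000i
  term(m=+1) = +0.036415-0.024250i   from Y*(Ω₁)=-0.296717+0.247299i, Y(Ω₂)=-0.112617-0.012131i
  term(m=+2) = +0.028367-0.067888i   from Y*(Ω₁)=+0.035094-0.191569i, Y(Ω₂)=+0.369117+0.080457i
Σ over m = +0.084277+0.000000i; ×(4π/5) → +0.211811+0.000000i. Real part: 0.211811

0.211811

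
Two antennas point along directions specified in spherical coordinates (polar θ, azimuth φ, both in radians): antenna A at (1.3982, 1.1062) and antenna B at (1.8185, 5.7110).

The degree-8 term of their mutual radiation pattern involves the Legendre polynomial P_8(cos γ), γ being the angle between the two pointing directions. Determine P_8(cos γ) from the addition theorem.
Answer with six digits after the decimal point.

Term-by-term m-sum for l=8 (normalisation 4π/17 = 0.739198):
  m=-8: -0.383682+0.248740i × -0.054099-0.398573i = +0.119898+0.139469i  (running Σ = +0.119898+0.139469i)
  m=-7: +0.035188+0.316908i × +0.264326+0.309340i = -0.088731+0.094652i  (running Σ = +0.031167+0.234121i)
  m=-6: -0.179955-0.066509i × +0.029430+0.008831i = -0.004709-0.003547i  (running Σ = +0.026458+0.230575i)
  m=-5: -0.241996+0.226433i × -0.344254+0.099240i = +0.060837-0.101966i  (running Σ = +0.087295+0.128608i)
  m=-4: -0.026180-0.088510i × +0.064491-0.073835i = -0.008224-0.003775i  (running Σ = +0.079072+0.124833i)
  m=-3: -0.320066-0.057253i × +0.044725-0.304663i = -0.031758+0.094952i  (running Σ = +0.047314+0.219785i)
  m=-2: +0.027615-0.036966i × +0.062451+0.137465i = +0.006806+0.001488i  (running Σ = +0.054120+0.221273i)
  m=-1: -0.143185-0.285692i × +0.236028+0.152015i = +0.009634-0.089198i  (running Σ = +0.063754+0.132075i)
  m=0: +0.032366-0.000000i × -0.165609+0.000000i = -0.005360+0.000000i  (running Σ = +0.058394+0.132075i)
  m=1: +0.143185-0.285692i × -0.236028+0.152015i = +0.009634+0.089198i  (running Σ = +0.068028+0.221273i)
  m=2: +0.027615+0.036966i × +0.062451-0.137465i = +0.006806-0.001488i  (running Σ = +0.074834+0.219785i)
  m=3: +0.320066-0.057253i × -0.044725-0.304663i = -0.031758-0.094952i  (running Σ = +0.043076+0.124833i)
  m=4: -0.026180+0.088510i × +0.064491+0.073835i = -0.008224+0.003775i  (running Σ = +0.034852+0.128608i)
  m=5: +0.241996+0.226433i × +0.344254+0.099240i = +0.060837+0.101966i  (running Σ = +0.095689+0.230575i)
  m=6: -0.179955+0.066509i × +0.029430-0.008831i = -0.004709+0.003547i  (running Σ = +0.090981+0.234121i)
  m=7: -0.035188+0.316908i × -0.264326+0.309340i = -0.088731-0.094652i  (running Σ = +0.002249+0.139469i)
  m=8: -0.383682-0.248740i × -0.054099+0.398573i = +0.119898-0.139469i  (running Σ = +0.122147+0.000000i)
Total Σ_m = +0.122147+0.000000i. Multiply by 0.739198: +0.090291+0.000000i. P_8(cos γ) = 0.090291

0.090291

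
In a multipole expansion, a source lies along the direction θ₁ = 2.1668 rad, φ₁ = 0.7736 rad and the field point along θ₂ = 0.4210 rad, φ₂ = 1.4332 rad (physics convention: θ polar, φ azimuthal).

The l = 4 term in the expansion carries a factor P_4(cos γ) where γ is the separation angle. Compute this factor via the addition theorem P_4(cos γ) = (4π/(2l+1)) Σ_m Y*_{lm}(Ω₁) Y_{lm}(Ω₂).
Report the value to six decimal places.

0.165581

Addition theorem: P_4(cos γ) = (4π/9) Σ_m Y*_{lm}(Ω₁) Y_{lm}(Ω₂), m = −4…4:
  m=-4: Y*=(-0.207354, 0.009793)  Y=(0.010521, 0.006456)  product (-0.002245, -0.001236)
  m=-3: Y*=(0.271463, -0.291393)  Y=(-0.031280, 0.071423)  product (0.012321, 0.028503)
  m=-2: Y*=(0.006518, 0.276170)  Y=(-0.259747, -0.073341)  product (0.018562, -0.072212)
  m=-1: Y*=(0.124883, 0.121971)  Y=(0.068517, -0.494809)  product (0.068909, -0.053436)
  m=+0: Y*=(-0.315023, -0.000000)  Y=(0.242854, 0.000000)  product (-0.076505, -0.000000)
  m=+1: Y*=(-0.124883, 0.121971)  Y=(-0.068517, -0.494809)  product (0.068909, 0.053436)
  m=+2: Y*=(0.006518, -0.276170)  Y=(-0.259747, 0.073341)  product (0.018562, 0.072212)
  m=+3: Y*=(-0.271463, -0.291393)  Y=(0.031280, 0.071423)  product (0.012321, -0.028503)
  m=+4: Y*=(-0.207354, -0.009793)  Y=(0.010521, -0.006456)  product (-0.002245, 0.001236)
Accumulated sum (0.118589, 0.000000); after 4π/(2l+1) scaling, (0.165581, 0.000000) ⇒ P_4 = 0.165581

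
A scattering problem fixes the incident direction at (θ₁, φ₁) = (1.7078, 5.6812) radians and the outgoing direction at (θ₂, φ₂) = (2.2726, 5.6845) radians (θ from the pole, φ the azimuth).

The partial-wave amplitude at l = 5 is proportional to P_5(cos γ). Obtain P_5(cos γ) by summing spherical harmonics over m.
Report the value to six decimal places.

Summing Y*_{l m}(θ₁,φ₁)·Y_{l m}(θ₂,φ₂) over m ∈ [−5, 5]; prefactor 4π/(2·5+1) = 1.142397:
  m=-5: -0.43896 - 0.05813j × -0.11924 + 0.01780j = 0.05337 - 0.00088j  (running Σ = 0.05337 - 0.00088j)
  m=-4: 0.14338 + 0.12926j × 0.23651 - 0.21894j = 0.06221 - 0.00082j  (running Σ = 0.11559 - 0.00170j)
  m=-3: 0.06520 + 0.27215j × -0.09468 + 0.41318j = -0.11862 + 0.00117j  (running Σ = -0.00303 - 0.00053j)
  m=-2: 0.07691 - 0.20017j × -0.05829 - 0.14876j = -0.03426 + 0.00023j  (running Σ = -0.03729 - 0.00030j)
  m=-1: 0.19513 - 0.13406j × -0.23985 - 0.16363j = -0.06874 + 0.00023j  (running Σ = -0.10603 - 0.00007j)
  m=0: -0.21908 + 0.00000j × 0.24398 + 0.00000j = -0.05345 + 0.00000j  (running Σ = -0.15948 - 0.00007j)
  m=1: -0.19513 - 0.13406j × 0.23985 - 0.16363j = -0.06874 - 0.00023j  (running Σ = -0.22822 - 0.00030j)
  m=2: 0.07691 + 0.20017j × -0.05829 + 0.14876j = -0.03426 - 0.00023j  (running Σ = -0.26248 - 0.00053j)
  m=3: -0.06520 + 0.27215j × 0.09468 + 0.41318j = -0.11862 - 0.00117j  (running Σ = -0.38110 - 0.00170j)
  m=4: 0.14338 - 0.12926j × 0.23651 + 0.21894j = 0.06221 + 0.00082j  (running Σ = -0.31889 - 0.00088j)
  m=5: 0.43896 - 0.05813j × 0.11924 + 0.01780j = 0.05337 + 0.00088j  (running Σ = -0.26551 + 0.00000j)
Σ over m = -0.26551 + 0.00000j; ×(4π/11) → -0.30332 + 0.00000j. Real part: -0.303323

-0.303323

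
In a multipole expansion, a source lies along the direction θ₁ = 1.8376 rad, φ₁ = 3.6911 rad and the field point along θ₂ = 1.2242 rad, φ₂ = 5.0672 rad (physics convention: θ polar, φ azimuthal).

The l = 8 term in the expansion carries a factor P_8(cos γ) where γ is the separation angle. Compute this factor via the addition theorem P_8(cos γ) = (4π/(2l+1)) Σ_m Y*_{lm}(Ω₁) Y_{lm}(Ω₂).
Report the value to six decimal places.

Summing Y*_{l m}(θ₁,φ₁)·Y_{l m}(θ₂,φ₂) over m ∈ [−8, 8]; prefactor 4π/(2·8+1) = 0.739198:
  m=-8: -0.120195-0.367208i × -0.301233-0.094208i = +0.001613+0.121939i  (running Σ = +0.001613+0.121939i)
  m=-7: -0.321732-0.273730i × -0.278817+0.360802i = +0.188467-0.039761i  (running Σ = +0.190079+0.082178i)
  m=-6: -0.012783-0.002003i × +0.100855+0.161558i = -0.000966-0.002267i  (running Σ = +0.189114+0.079911i)
  m=-5: +0.323603-0.134555i × -0.252692+0.052081i = -0.074764+0.050855i  (running Σ = +0.114350+0.130765i)
  m=-4: +0.084786-0.116965i × -0.045350+0.296945i = +0.030887+0.030481i  (running Σ = +0.145237+0.161247i)
  m=-3: -0.022167+0.284621i × -0.112058-0.062146i = +0.020172-0.030516i  (running Σ = +0.165409+0.130730i)
  m=-2: +0.088789+0.174026i × -0.243201+0.208879i = -0.057944-0.023777i  (running Σ = +0.107465+0.106953i)
  m=-1: -0.214626-0.131443i × -0.023994-0.064763i = -0.003363+0.017054i  (running Σ = +0.104102+0.124007i)
  m=0: -0.208849-0.000000i × -0.321984+0.000000i = +0.067246+0.000000i  (running Σ = +0.171348+0.124007i)
  m=1: +0.214626-0.131443i × +0.023994-0.064763i = -0.003363-0.017054i  (running Σ = +0.167985+0.106953i)
  m=2: +0.088789-0.174026i × -0.243201-0.208879i = -0.057944+0.023777i  (running Σ = +0.110041+0.130730i)
  m=3: +0.022167+0.284621i × +0.112058-0.062146i = +0.020172+0.030516i  (running Σ = +0.130214+0.161247i)
  m=4: +0.084786+0.116965i × -0.045350-0.296945i = +0.030887-0.030481i  (running Σ = +0.161101+0.130765i)
  m=5: -0.323603-0.134555i × +0.252692+0.052081i = -0.074764-0.050855i  (running Σ = +0.086336+0.079911i)
  m=6: -0.012783+0.002003i × +0.100855-0.161558i = -0.000966+0.002267i  (running Σ = +0.085371+0.082178i)
  m=7: +0.321732-0.273730i × +0.278817+0.360802i = +0.188467+0.039761i  (running Σ = +0.273837+0.121939i)
  m=8: -0.120195+0.367208i × -0.301233+0.094208i = +0.001613-0.121939i  (running Σ = +0.275450+0.000000i)
Total Σ_m = +0.275450+0.000000i. Multiply by 0.739198: +0.203612+0.000000i. P_8(cos γ) = 0.203612

0.203612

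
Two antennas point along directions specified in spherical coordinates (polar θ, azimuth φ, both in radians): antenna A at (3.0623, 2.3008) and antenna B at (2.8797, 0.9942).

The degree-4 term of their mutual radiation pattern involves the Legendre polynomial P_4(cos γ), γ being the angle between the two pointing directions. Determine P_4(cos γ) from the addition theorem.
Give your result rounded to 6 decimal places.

Summing Y*_{l m}(θ₁,φ₁)·Y_{l m}(θ₂,φ₂) over m ∈ [−4, 4]; prefactor 4π/(2·4+1) = 1.396263:
  m=-4: (-0.000017, 0.000004) × (-0.001334, 0.001474) = (0.000000, -0.000000)  (running Σ = (0.000000, -0.000000))
  m=-3: (-0.000505, -0.000360) × (0.020718, 0.003322) = (-0.000009, -0.000009)  (running Σ = (-0.000009, -0.000009))
  m=-2: (-0.001382, -0.012424) × (-0.050301, -0.113366) = (-0.001339, 0.000782)  (running Σ = (-0.001348, 0.000772))
  m=-1: (0.098551, -0.110122) × (-0.227733, 0.350188) = (0.016120, 0.059590)  (running Σ = (0.014772, 0.060362))
  m=0: (0.819882, -0.000000) × (0.579273, 0.000000) = (0.474935, 0.000000)  (running Σ = (0.489707, 0.060362))
  m=1: (-0.098551, -0.110122) × (0.227733, 0.350188) = (0.016120, -0.059590)  (running Σ = (0.505827, 0.000772))
  m=2: (-0.001382, 0.012424) × (-0.050301, 0.113366) = (-0.001339, -0.000782)  (running Σ = (0.504488, -0.000009))
  m=3: (0.000505, -0.000360) × (-0.020718, 0.003322) = (-0.000009, 0.000009)  (running Σ = (0.504479, -0.000000))
  m=4: (-0.000017, -0.000004) × (-0.001334, -0.001474) = (0.000000, 0.000000)  (running Σ = (0.504479, -0.000000))
Σ over m = (0.504479, -0.000000); ×(4π/9) → (0.704386, -0.000000). Real part: 0.704386

0.704386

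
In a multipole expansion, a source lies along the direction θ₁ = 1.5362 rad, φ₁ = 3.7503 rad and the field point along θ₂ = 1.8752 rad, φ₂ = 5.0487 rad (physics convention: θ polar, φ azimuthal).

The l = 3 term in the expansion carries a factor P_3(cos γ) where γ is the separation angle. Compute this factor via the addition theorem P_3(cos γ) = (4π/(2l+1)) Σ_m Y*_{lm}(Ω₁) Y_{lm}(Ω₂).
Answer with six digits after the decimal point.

-0.331940

Summing Y*_{l m}(θ₁,φ₁)·Y_{l m}(θ₂,φ₂) over m ∈ [−3, 3]; prefactor 4π/(2·3+1) = 1.795196:
  [-3]  conj(Y_{3,-3})(Ω₁) = +0.105185-0.402974i ; Y_{3,-3}(Ω₂) = -0.306588-0.193012i ; Δ = -0.110027+0.103245i
  [-2]  conj(Y_{3,-2})(Ω₁) = +0.012219+0.033126i ; Y_{3,-2}(Ω₂) = +0.218072-0.173701i ; Δ = +0.008419+0.005101i
  [-1]  conj(Y_{3,-1})(Ω₁) = +0.263389+0.183581i ; Y_{3,-1}(Ω₂) = -0.056046-0.160318i ; Δ = +0.014670-0.052515i
  [+0]  conj(Y_{3,0})(Ω₁) = -0.038647-0.000000i ; Y_{3,0}(Ω₂) = +0.285310+0.000000i ; Δ = -0.011026-0.000000i
  [+1]  conj(Y_{3,1})(Ω₁) = -0.263389+0.183581i ; Y_{3,1}(Ω₂) = +0.056046-0.160318i ; Δ = +0.014670+0.052515i
  [+2]  conj(Y_{3,2})(Ω₁) = +0.012219-0.033126i ; Y_{3,2}(Ω₂) = +0.218072+0.173701i ; Δ = +0.008419-0.005101i
  [+3]  conj(Y_{3,3})(Ω₁) = -0.105185-0.402974i ; Y_{3,3}(Ω₂) = +0.306588-0.193012i ; Δ = -0.110027-0.103245i
Σ over m = -0.184905+0.000000i; ×(4π/7) → -0.331940+0.000000i. Real part: -0.331940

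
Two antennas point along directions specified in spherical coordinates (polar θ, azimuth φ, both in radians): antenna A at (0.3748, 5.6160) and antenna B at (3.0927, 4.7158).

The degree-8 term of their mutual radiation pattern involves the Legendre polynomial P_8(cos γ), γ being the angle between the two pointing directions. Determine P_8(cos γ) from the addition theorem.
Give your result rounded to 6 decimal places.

-0.379635

Summing Y*_{l m}(θ₁,φ₁)·Y_{l m}(θ₂,φ₂) over m ∈ [−8, 8]; prefactor 4π/(2·8+1) = 0.739198:
  m=-8: Y*=0.00010 + 0.00013j  Y=0.00000 - 0.00000j  product 0.00000 + 0.00000j
  m=-7: Y*=-0.00007 + 0.00169j  Y=0.00000 + 0.00000j  product -0.00000 - 0.00000j
  m=-6: Y*=-0.00708 + 0.00824j  Y=-0.00000 + 0.00000j  product 0.00000 - 0.00000j
  m=-5: Y*=-0.04877 + 0.00960j  Y=-0.00000 - 0.00000j  product 0.00000 + 0.00000j
  m=-4: Y*=-0.14730 - 0.07535j  Y=0.00008 - 0.00000j  product -0.00001 - 0.00001j
  m=-3: Y*=-0.16205 - 0.35264j  Y=0.00002 + 0.00162j  product 0.00057 - 0.00027j
  m=-2: Y*=0.13371 - 0.55495j  Y=-0.02433 + 0.00017j  product -0.00316 + 0.01352j
  m=-1: Y*=0.24894 - 0.19609j  Y=-0.00081 - 0.23616j  product -0.04651 - 0.05863j
  m=+0: Y*=-0.37298 + 0.00000j  Y=1.11359 + 0.00000j  product -0.41535 + 0.00000j
  m=+1: Y*=-0.24894 - 0.19609j  Y=0.00081 - 0.23616j  product -0.04651 + 0.05863j
  m=+2: Y*=0.13371 + 0.55495j  Y=-0.02433 - 0.00017j  product -0.00316 - 0.01352j
  m=+3: Y*=0.16205 - 0.35264j  Y=-0.00002 + 0.00162j  product 0.00057 + 0.00027j
  m=+4: Y*=-0.14730 + 0.07535j  Y=0.00008 + 0.00000j  product -0.00001 + 0.00001j
  m=+5: Y*=0.04877 + 0.00960j  Y=0.00000 - 0.00000j  product 0.00000 - 0.00000j
  m=+6: Y*=-0.00708 - 0.00824j  Y=-0.00000 - 0.00000j  product 0.00000 + 0.00000j
  m=+7: Y*=0.00007 + 0.00169j  Y=-0.00000 + 0.00000j  product -0.00000 + 0.00000j
  m=+8: Y*=0.00010 - 0.00013j  Y=0.00000 + 0.00000j  product 0.00000 - 0.00000j
Σ over m = -0.51358 + 0.00000j; ×(4π/17) → -0.37964 + 0.00000j. Real part: -0.379635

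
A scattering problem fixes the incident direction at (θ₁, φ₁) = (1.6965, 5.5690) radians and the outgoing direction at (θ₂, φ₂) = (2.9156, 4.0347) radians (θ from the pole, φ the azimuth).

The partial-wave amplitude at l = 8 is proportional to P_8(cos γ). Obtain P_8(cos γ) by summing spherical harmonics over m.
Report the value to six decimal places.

Summing Y*_{l m}(θ₁,φ₁)·Y_{l m}(θ₂,φ₂) over m ∈ [−8, 8]; prefactor 4π/(2·8+1) = 0.739198:
  m=-8: Y*=0.40737 + 0.26094j  Y=0.00000 - 0.00000j  product 0.00000 - 0.00000j
  m=-7: Y*=-0.06920 - 0.23454j  Y=0.00006 + 0.00000j  product -0.00000 - 0.00001j
  m=-6: Y*=0.11367 - 0.24965j  Y=0.00038 + 0.00050j  product 0.00017 - 0.00004j
  m=-5: Y*=-0.24628 + 0.11275j  Y=-0.00123 + 0.00488j  product -0.00025 - 0.00134j
  m=-4: Y*=-0.19104 - 0.05594j  Y=-0.02708 + 0.01245j  product 0.00587 - 0.00086j
  m=-3: Y*=0.15050 + 0.23390j  Y=-0.11561 - 0.05761j  product -0.00393 - 0.03571j
  m=-2: Y*=-0.02326 + 0.16218j  Y=-0.08262 - 0.37757j  product 0.06316 - 0.00462j
  m=-1: Y*=0.21156 - 0.18338j  Y=0.42527 - 0.52839j  product -0.00693 - 0.18977j
  m=+0: Y*=0.15321 + 0.00000j  Y=0.31423 + 0.00000j  product 0.04814 + 0.00000j
  m=+1: Y*=-0.21156 - 0.18338j  Y=-0.42527 - 0.52839j  product -0.00693 + 0.18977j
  m=+2: Y*=-0.02326 - 0.16218j  Y=-0.08262 + 0.37757j  product 0.06316 + 0.00462j
  m=+3: Y*=-0.15050 + 0.23390j  Y=0.11561 - 0.05761j  product -0.00393 + 0.03571j
  m=+4: Y*=-0.19104 + 0.05594j  Y=-0.02708 - 0.01245j  product 0.00587 + 0.00086j
  m=+5: Y*=0.24628 + 0.11275j  Y=0.00123 + 0.00488j  product -0.00025 + 0.00134j
  m=+6: Y*=0.11367 + 0.24965j  Y=0.00038 - 0.00050j  product 0.00017 + 0.00004j
  m=+7: Y*=0.06920 - 0.23454j  Y=-0.00006 + 0.00000j  product -0.00000 + 0.00001j
  m=+8: Y*=0.40737 - 0.26094j  Y=0.00000 + 0.00000j  product 0.00000 + 0.00000j
Total Σ_m = 0.16432 - 0.00000j. Multiply by 0.739198: 0.12147 - 0.00000j. P_8(cos γ) = 0.121468

0.121468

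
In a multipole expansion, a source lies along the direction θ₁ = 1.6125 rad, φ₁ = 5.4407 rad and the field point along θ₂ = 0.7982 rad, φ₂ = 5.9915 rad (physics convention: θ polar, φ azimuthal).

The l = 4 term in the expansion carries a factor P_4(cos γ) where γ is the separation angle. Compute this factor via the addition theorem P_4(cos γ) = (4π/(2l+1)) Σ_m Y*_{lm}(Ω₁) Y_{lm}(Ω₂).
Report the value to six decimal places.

Addition theorem: P_4(cos γ) = (4π/9) Σ_m Y*_{lm}(Ω₁) Y_{lm}(Ω₂), m = −4…4:
  term(m=-4) = -0.030334-0.041394i   from Y*(Ω₁)=-0.429548+0.099828i, Y(Ω₂)=+0.045751+0.106999i
  term(m=-3) = +0.001361+0.016643i   from Y*(Ω₁)=+0.042537+0.029993i, Y(Ω₂)=+0.205633+0.246258i
  term(m=-2) = -0.061676+0.121660i   from Y*(Ω₁)=+0.037582+0.327731i, Y(Ω₂)=+0.345102+0.227766i
  term(m=-1) = +0.004869-0.002991i   from Y*(Ω₁)=+0.039191-0.043942i, Y(Ω₂)=+0.092946+0.027907i
  term(m=+0) = -0.109138+0.000000i   from Y*(Ω₁)=+0.311852-0.000000i, Y(Ω₂)=-0.349967+0.000000i
  term(m=+1) = +0.004869+0.002991i   from Y*(Ω₁)=-0.039191-0.043942i, Y(Ω₂)=-0.092946+0.027907i
  term(m=+2) = -0.061676-0.121660i   from Y*(Ω₁)=+0.037582-0.327731i, Y(Ω₂)=+0.345102-0.227766i
  term(m=+3) = +0.001361-0.016643i   from Y*(Ω₁)=-0.042537+0.029993i, Y(Ω₂)=-0.205633+0.246258i
  term(m=+4) = -0.030334+0.041394i   from Y*(Ω₁)=-0.429548-0.099828i, Y(Ω₂)=+0.045751-0.106999i
Σ over m = -0.280698+0.000000i; ×(4π/9) → -0.391928+0.000000i. Real part: -0.391928

-0.391928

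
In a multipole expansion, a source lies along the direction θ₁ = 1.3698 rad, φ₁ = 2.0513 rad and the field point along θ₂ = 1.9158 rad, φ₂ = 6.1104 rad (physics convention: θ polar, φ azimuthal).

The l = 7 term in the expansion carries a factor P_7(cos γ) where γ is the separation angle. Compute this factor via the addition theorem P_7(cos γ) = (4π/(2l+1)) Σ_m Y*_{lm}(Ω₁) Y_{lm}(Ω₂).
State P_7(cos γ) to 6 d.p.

-0.304524

Addition theorem: P_7(cos γ) = (4π/15) Σ_m Y*_{lm}(Ω₁) Y_{lm}(Ω₂), m = −7…7:
  term(m=-7) = -0.140384+0.019692i   from Y*(Ω₁)=-0.095462+0.423052i, Y(Ω₂)=+0.115544+0.305764i
  term(m=-6) = -0.103498-0.102007i   from Y*(Ω₁)=+0.319633-0.084540i, Y(Ω₂)=-0.223743-0.378316i
  term(m=-5) = -0.002623+0.020898i   from Y*(Ω₁)=+0.107579+0.118038i, Y(Ω₂)=+0.085648+0.100279i
  term(m=-4) = +0.085264-0.049779i   from Y*(Ω₁)=+0.115326-0.314746i, Y(Ω₂)=+0.226946+0.187743i
  term(m=-3) = -0.014187-0.005816i   from Y*(Ω₁)=+0.061571-0.008005i, Y(Ω₂)=-0.214506-0.122350i
  term(m=-2) = +0.017069+0.063093i   from Y*(Ω₁)=-0.186234-0.266580i, Y(Ω₂)=-0.189113-0.068084i
  term(m=-1) = +0.003986-0.005208i   from Y*(Ω₁)=+0.010946-0.020999i, Y(Ω₂)=+0.272820+0.047614i
  term(m=+0) = -0.054753-0.000000i   from Y*(Ω₁)=-0.320618-0.000000i, Y(Ω₂)=+0.170774+0.000000i
  term(m=+1) = +0.003986+0.005208i   from Y*(Ω₁)=-0.010946-0.020999i, Y(Ω₂)=-0.272820+0.047614i
  term(m=+2) = +0.017069-0.063093i   from Y*(Ω₁)=-0.186234+0.266580i, Y(Ω₂)=-0.189113+0.068084i
  term(m=+3) = -0.014187+0.005816i   from Y*(Ω₁)=-0.061571-0.008005i, Y(Ω₂)=+0.214506-0.122350i
  term(m=+4) = +0.085264+0.049779i   from Y*(Ω₁)=+0.115326+0.314746i, Y(Ω₂)=+0.226946-0.187743i
  term(m=+5) = -0.002623-0.020898i   from Y*(Ω₁)=-0.107579+0.118038i, Y(Ω₂)=-0.085648+0.100279i
  term(m=+6) = -0.103498+0.102007i   from Y*(Ω₁)=+0.319633+0.084540i, Y(Ω₂)=-0.223743+0.378316i
  term(m=+7) = -0.140384-0.019692i   from Y*(Ω₁)=+0.095462+0.423052i, Y(Ω₂)=-0.115544+0.305764i
Total Σ_m = -0.363498+0.000000i. Multiply by 0.837758: -0.304524+0.000000i. P_7(cos γ) = -0.304524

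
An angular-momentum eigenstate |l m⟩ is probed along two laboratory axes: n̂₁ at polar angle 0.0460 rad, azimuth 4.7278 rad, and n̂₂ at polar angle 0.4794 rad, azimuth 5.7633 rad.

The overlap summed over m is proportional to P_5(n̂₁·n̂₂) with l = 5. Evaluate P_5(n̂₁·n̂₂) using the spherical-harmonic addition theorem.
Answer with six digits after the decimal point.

-0.059226

Term-by-term m-sum for l=5 (normalisation 4π/11 = 1.142397):
  [-5]  conj(Y_{5,-5})(Ω₁) = +0.000000-0.000000i ; Y_{5,-5}(Ω₂) = -0.008300+0.005000i ; Δ = +0.000000+0.000000i
  [-4]  conj(Y_{5,-4})(Ω₁) = +0.000007+0.000000i ; Y_{5,-4}(Ω₂) = -0.028710+0.051478i ; Δ = -0.000000+0.000000i
  [-3]  conj(Y_{5,-3})(Ω₁) = -0.000012+0.000268i ; Y_{5,-3}(Ω₂) = +0.002301+0.206566i ; Δ = -0.000055-0.000002i
  [-2]  conj(Y_{5,-2})(Ω₁) = -0.007134-0.000220i ; Y_{5,-2}(Ω₂) = +0.220619+0.375652i ; Δ = -0.001491-0.002728i
  [-1]  conj(Y_{5,-1})(Ω₁) = +0.001802-0.116938i ; Y_{5,-1}(Ω₂) = +0.383803+0.219692i ; Δ = +0.026382-0.044485i
  [+0]  conj(Y_{5,0})(Ω₁) = +0.920812-0.000000i ; Y_{5,0}(Ω₂) = -0.110244+0.000000i ; Δ = -0.101514+0.000000i
  [+1]  conj(Y_{5,1})(Ω₁) = -0.001802-0.116938i ; Y_{5,1}(Ω₂) = -0.383803+0.219692i ; Δ = +0.026382+0.044485i
  [+2]  conj(Y_{5,2})(Ω₁) = -0.007134+0.000220i ; Y_{5,2}(Ω₂) = +0.220619-0.375652i ; Δ = -0.001491+0.002728i
  [+3]  conj(Y_{5,3})(Ω₁) = +0.000012+0.000268i ; Y_{5,3}(Ω₂) = -0.002301+0.206566i ; Δ = -0.000055+0.000002i
  [+4]  conj(Y_{5,4})(Ω₁) = +0.000007-0.000000i ; Y_{5,4}(Ω₂) = -0.028710-0.051478i ; Δ = -0.000000-0.000000i
  [+5]  conj(Y_{5,5})(Ω₁) = -0.000000-0.000000i ; Y_{5,5}(Ω₂) = +0.008300+0.005000i ; Δ = +0.000000-0.000000i
Σ over m = -0.051843-0.000000i; ×(4π/11) → -0.059226-0.000000i. Real part: -0.059226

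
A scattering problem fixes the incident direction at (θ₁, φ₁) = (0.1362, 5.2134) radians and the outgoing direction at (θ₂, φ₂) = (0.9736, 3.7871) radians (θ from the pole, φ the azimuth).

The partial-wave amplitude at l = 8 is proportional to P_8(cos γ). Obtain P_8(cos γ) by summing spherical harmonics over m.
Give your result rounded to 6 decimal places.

Term-by-term m-sum for l=8 (normalisation 4π/17 = 0.739198):
  m=-8: Y*=(-0.000000, -0.000000)  Y=(0.049182, 0.101383)  product (0.000000, -0.000000)
  m=-7: Y*=(0.000001, -0.000002)  Y=(0.059042, -0.300770)  product (-0.000000, -0.000000)
  m=-6: Y*=(0.000032, -0.000004)  Y=(-0.335248, 0.300897)  product (-0.000009, 0.000011)
  m=-5: Y*=(0.000259, 0.000351)  Y=(0.307042, -0.026454)  product (0.000089, 0.000101)
  m=-4: Y*=(-0.001839, 0.003977)  Y=(0.096808, 0.060635)  product (-0.000419, 0.000273)
  m=-3: Y*=(-0.032537, 0.002208)  Y=(-0.131294, -0.342846)  product (0.005029, 0.010865)
  m=-2: Y*=(-0.092405, -0.144555)  Y=(-0.020841, 0.072535)  product (0.012411, -0.003690)
  m=-1: Y*=(0.272260, -0.497173)  Y=(-0.265157, 0.199700)  product (0.027094, 0.186199)
  m=+0: Y*=(0.805710, -0.000000)  Y=(0.127620, 0.000000)  product (0.102825, 0.000000)
  m=+1: Y*=(-0.272260, -0.497173)  Y=(0.265157, 0.199700)  product (0.027094, -0.186199)
  m=+2: Y*=(-0.092405, 0.144555)  Y=(-0.020841, -0.072535)  product (0.012411, 0.003690)
  m=+3: Y*=(0.032537, 0.002208)  Y=(0.131294, -0.342846)  product (0.005029, -0.010865)
  m=+4: Y*=(-0.001839, -0.003977)  Y=(0.096808, -0.060635)  product (-0.000419, -0.000273)
  m=+5: Y*=(-0.000259, 0.000351)  Y=(-0.307042, -0.026454)  product (0.000089, -0.000101)
  m=+6: Y*=(0.000032, 0.000004)  Y=(-0.335248, -0.300897)  product (-0.000009, -0.000011)
  m=+7: Y*=(-0.000001, -0.000002)  Y=(-0.059042, -0.300770)  product (-0.000000, 0.000000)
  m=+8: Y*=(-0.000000, 0.000000)  Y=(0.049182, -0.101383)  product (0.000000, 0.000000)
Accumulated sum (0.191212, -0.000000); after 4π/(2l+1) scaling, (0.141344, -0.000000) ⇒ P_8 = 0.141344

0.141344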